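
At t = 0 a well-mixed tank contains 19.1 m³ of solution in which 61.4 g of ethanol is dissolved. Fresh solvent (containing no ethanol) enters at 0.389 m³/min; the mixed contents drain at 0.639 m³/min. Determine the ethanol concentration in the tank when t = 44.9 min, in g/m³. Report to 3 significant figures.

0.810 g/m³

Let m(t) be the amount of ethanol. Volume: V(t) = V₀ + (Q_in − Q_out) t = 19.1 − 0.25000 t; V(44.9) = 7.8750 m³.
No ethanol enters, so dm/dt = −Q_out · (m/V).
Separate: dm/m = −Q_out dt/V(t) ⇒ ln(m/m₀) = −(Q_out/(Q_in−Q_out)) ln(V/V₀).
m = m₀ (V₀/V)^(Q_out/(Q_in−Q_out)) = 61.4 × (19.1/7.8750)^(-2.5560) = 6.3777 g.
C = m/V = 6.3777/7.8750 = 0.80987 g/m³.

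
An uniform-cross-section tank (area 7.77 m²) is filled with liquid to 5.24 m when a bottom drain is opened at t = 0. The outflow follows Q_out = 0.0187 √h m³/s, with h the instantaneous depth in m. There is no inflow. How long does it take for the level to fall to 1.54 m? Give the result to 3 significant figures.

871 s

A dh/dt = −Q_out = −0.0187 √h.
∫ h^(−1/2) dh = −(0.0187/A) ∫ dt, giving 2√h = 2√h₀ − (0.0187/A) t.
t = 2A(√h₀ − √h)/0.0187 = 2·7.77·(√5.24 − √1.54)/0.0187
  = 15.540 × (2.2891 − 1.2410) / 0.0187 = 871.02 s.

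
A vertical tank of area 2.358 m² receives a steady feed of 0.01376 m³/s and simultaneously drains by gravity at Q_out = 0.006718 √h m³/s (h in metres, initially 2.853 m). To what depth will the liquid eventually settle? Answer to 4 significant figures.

Volume balance on the tank: A dh/dt = Q_in − 0.006718 √h. At steady state dh/dt = 0:
Q_in = 0.006718 √h_ss ⇒ √h_ss = 0.01376/0.006718 = 2.04823.
h_ss = 2.04823² = 4.19524 m. (Since h₀ = 2.853 m < h_ss, the level will rise toward this value.)

4.195 m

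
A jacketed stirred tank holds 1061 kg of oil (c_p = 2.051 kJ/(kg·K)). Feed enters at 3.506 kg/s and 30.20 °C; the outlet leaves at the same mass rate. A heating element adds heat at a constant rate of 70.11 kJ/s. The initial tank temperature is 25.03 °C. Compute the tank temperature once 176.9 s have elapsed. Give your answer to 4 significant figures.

First-law balance (no shaft work): M c_p dT/dt = ṁ c_p (T_in − T) + 70.11.
τ = M/ṁ = 302.624 s; T_ss = T_in + Q̇/(ṁ c_p) = 30.20 + 70.11/(3.506·2.051) = 39.9500 °C.
Integrating: T(t) = T_ss + (T₀ − T_ss) e^(−t/τ).
T(176.9) = 39.9500 + (-14.9200)·e^(−176.9/302.624) = 39.9500 + (-14.9200)·0.557355 = 31.6342 °C.

31.63 °C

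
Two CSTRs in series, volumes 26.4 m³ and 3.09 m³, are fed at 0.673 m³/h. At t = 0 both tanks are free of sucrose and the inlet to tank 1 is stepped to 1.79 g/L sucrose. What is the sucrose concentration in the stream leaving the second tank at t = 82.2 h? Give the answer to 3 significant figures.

Species balance on tank i: dCᵢ/dt = (Cᵢ₋₁ − Cᵢ)/τᵢ with τᵢ = Vᵢ/Q.
τ₁ = 26.4/0.673 = 39.227 h; τ₂ = 3.09/0.673 = 4.5914 h.
Solving the cascade with C₁(0)=C₂(0)=0 gives C₂(t) = C_in[1 − (τ₁ e^(−t/τ₁) − τ₂ e^(−t/τ₂))/(τ₁ − τ₂)].
At t = 82.2: e^(−t/τ₁) = 0.12301, e^(−t/τ₂) = 1.6780e-08.
C₂ = 1.79·[1 − (39.227·0.12301 − 4.5914·1.6780e-08)/(34.636)] = 1.79·0.86068 = 1.5406 g/L.

1.54 g/L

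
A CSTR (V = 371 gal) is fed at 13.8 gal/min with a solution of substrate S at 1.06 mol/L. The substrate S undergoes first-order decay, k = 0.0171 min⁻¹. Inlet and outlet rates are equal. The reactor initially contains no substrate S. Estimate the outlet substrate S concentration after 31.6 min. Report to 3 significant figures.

V dC/dt = Q(C_in − C) − k V C.
dC/dt = (Q/V) C_in − (Q/V + k) C; effective rate a = Q/V + k = 0.037197 + 0.0171 = 0.054297 min⁻¹.
C_ss = Q C_in/(Q + kV) = 0.72617 mol/L; C(t) = C_ss + (C₀ − C_ss) e^(−a t).
C(31.6) = 0.72617 + (-0.72617)·e^(−0.054297·31.6) = 0.72617 + (-0.72617)·0.17982 = 0.59559 mol/L.

0.596 mol/L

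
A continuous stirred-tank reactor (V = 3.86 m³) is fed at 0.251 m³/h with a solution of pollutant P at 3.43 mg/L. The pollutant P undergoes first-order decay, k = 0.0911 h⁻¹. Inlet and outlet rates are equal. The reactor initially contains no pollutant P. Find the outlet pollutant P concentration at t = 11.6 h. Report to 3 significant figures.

Accumulation = in − out − consumed: V dC/dt = Q C_in − Q C − k V C.
This is linear with rate a = Q/V + k = 0.15613 h⁻¹.
C_ss = Q C_in/(Q + kV) = 1.4286 mg/L; C(t) = C_ss + (C₀ − C_ss) e^(−a t).
C(11.6) = 1.4286 + (-1.4286)·e^(−0.15613·11.6) = 1.4286 + (-1.4286)·0.16348 = 1.1950 mg/L.

1.20 mg/L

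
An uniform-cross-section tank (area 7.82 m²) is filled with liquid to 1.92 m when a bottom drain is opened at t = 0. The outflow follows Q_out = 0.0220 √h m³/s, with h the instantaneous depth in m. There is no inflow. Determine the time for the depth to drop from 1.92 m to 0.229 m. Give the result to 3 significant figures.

645 s

With no inflow, A dh/dt = −0.0220 √h.
∫ h^(−1/2) dh = −(0.0220/A) ∫ dt, giving 2√h = 2√h₀ − (0.0220/A) t.
t = 2A(√h₀ − √h)/0.0220 = 2·7.82·(√1.92 − √0.229)/0.0220
  = 15.640 × (1.3856 − 0.47854) / 0.0220 = 644.87 s.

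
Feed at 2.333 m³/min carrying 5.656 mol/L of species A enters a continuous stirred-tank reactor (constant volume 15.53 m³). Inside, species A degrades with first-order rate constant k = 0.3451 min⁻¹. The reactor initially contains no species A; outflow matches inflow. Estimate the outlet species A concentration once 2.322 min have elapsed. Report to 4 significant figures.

V dC/dt = Q(C_in − C) − k V C.
This is linear with rate a = Q/V + k = 0.495325 min⁻¹.
C_ss = Q C_in/(Q + kV) = 1.71539 mol/L; C(t) = C_ss + (C₀ − C_ss) e^(−a t).
C(2.322) = 1.71539 + (-1.71539)·e^(−0.495325·2.322) = 1.71539 + (-1.71539)·0.316591 = 1.17231 mol/L.

1.172 mol/L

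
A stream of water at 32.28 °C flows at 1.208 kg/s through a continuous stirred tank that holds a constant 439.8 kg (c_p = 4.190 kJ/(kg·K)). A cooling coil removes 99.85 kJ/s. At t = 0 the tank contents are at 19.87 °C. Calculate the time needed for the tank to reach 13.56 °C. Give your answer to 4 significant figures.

722.0 s

M c_p dT/dt = ṁ c_p (T_in − T) − Q̇.
τ = M/ṁ = 364.073 s; T_ss = T_in − Q̇/(ṁ c_p) = 12.5527 °C.
T(t) = T_ss + (T₀ − T_ss) e^(−t/τ). Set T = 13.56:
e^(−t/τ) = (13.56 − 12.5527)/(19.87 − 12.5527) = 0.137657
t = −364.073 · ln(0.137657) = 721.952 s.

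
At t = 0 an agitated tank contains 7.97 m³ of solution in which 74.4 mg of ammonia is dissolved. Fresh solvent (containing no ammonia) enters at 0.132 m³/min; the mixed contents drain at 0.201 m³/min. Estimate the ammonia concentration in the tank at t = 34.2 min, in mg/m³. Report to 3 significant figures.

4.77 mg/m³

Total volume: dV/dt = Q_in − Q_out = -0.069000 m³/min, so V(t) = 7.97 − 0.069000 t and V(34.2) = 5.6102 m³.
No ammonia enters, so dm/dt = −Q_out · (m/V).
dm/m = −Q_out dt/(V₀ − 0.069000 t); integrating gives ln(m/m₀) = −(Q_out/(Q_in−Q_out)) ln(V/V₀).
m = m₀ (V₀/V)^(Q_out/(Q_in−Q_out)) = 74.4 × (7.97/5.6102)^(-2.9130) = 26.754 mg.
C = m/V = 26.754/5.6102 = 4.7689 mg/m³.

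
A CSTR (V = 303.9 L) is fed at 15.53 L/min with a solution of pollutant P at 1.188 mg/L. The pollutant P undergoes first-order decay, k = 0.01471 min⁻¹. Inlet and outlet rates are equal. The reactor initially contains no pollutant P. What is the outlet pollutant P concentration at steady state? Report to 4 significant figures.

0.9225 mg/L

Species balance: V dC/dt = Q C_in − Q C − k V C.
Steady state (dC/dt = 0): C_ss = Q C_in/(Q + kV) = C_in/(1 + kV/Q).
C_ss = 15.53·1.188/(15.53 + 0.01471·303.9) = 18.4496/20.0004 = 0.922465 mg/L.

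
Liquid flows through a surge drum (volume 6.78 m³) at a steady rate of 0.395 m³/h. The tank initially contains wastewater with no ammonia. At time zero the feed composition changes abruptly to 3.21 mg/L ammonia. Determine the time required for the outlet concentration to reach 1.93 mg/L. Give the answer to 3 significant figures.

15.8 h

Species balance: V dC/dt = Q(C_in − C) ⇒ τ = V/Q = 17.165 h.
C(t) = C_in + (C₀ − C_in) e^(−t/τ). Set C = 1.93 and solve for t:
e^(−t/τ) = (C − C_in)/(C₀ − C_in) = (1.93 − 3.21)/(0 − 3.21) = 0.39875
t = −τ ln(…) = 17.165 × 0.91941 = 15.781 h.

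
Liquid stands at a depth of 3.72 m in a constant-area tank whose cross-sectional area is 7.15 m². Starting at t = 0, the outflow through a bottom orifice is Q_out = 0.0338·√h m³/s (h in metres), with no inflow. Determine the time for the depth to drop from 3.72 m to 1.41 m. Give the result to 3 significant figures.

314 s

A dh/dt = −Q_out = −0.0338 √h.
∫ h^(−1/2) dh = −(0.0338/A) ∫ dt, giving 2√h = 2√h₀ − (0.0338/A) t.
t = 2A(√h₀ − √h)/0.0338 = 2·7.15·(√3.72 − √1.41)/0.0338
  = 14.300 × (1.9287 − 1.1874) / 0.0338 = 313.63 s.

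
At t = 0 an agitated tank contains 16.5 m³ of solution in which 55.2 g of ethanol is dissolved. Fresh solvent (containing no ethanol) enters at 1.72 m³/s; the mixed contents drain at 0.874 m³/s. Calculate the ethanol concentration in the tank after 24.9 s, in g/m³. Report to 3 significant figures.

0.628 g/m³

Let m(t) be the amount of ethanol. Volume: V(t) = V₀ + (Q_in − Q_out) t = 16.5 + 0.84600 t; V(24.9) = 37.565 m³.
Species balance (pure solvent in): dm/dt = −Q_out · m/V(t).
Separate: dm/m = −Q_out dt/V(t) ⇒ ln(m/m₀) = −(Q_out/(Q_in−Q_out)) ln(V/V₀).
m = m₀ (V₀/V)^(Q_out/(Q_in−Q_out)) = 55.2 × (16.5/37.565)^(1.0331) = 23.594 g.
C = m/V = 23.594/37.565 = 0.62809 g/m³.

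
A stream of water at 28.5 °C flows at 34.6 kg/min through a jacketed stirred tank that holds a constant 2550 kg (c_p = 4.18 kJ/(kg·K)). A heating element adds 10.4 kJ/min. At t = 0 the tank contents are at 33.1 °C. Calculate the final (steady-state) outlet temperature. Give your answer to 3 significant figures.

28.6 °C

M c_p dT/dt = ṁ c_p (T_in − T) + Q̇.
At steady state dT/dt = 0 ⇒ T_ss = T_in + Q̇/(ṁ c_p) = 28.5 + 10.4/(34.6·4.18) = 28.572 °C.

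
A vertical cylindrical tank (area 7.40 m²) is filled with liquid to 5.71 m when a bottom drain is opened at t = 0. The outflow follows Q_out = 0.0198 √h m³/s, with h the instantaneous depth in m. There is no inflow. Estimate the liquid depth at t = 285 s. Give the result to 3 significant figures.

4.03 m

With no inflow, A dh/dt = −0.0198 √h.
∫ h^(−1/2) dh = −(0.0198/A) ∫ dt, giving 2√h = 2√h₀ − (0.0198/A) t.
√h = √5.71 − 0.0198·285/(2·7.40) = 2.3896 − 0.38128 = 2.0083.
h = 2.0083² = 4.0332 m.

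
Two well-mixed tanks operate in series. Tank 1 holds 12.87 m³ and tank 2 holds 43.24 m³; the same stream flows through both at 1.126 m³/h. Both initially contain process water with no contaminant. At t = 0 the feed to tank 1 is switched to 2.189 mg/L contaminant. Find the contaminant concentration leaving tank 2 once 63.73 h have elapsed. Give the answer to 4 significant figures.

Each tank obeys Vᵢ dCᵢ/dt = Q(Cᵢ₋₁ − Cᵢ), so τᵢ = Vᵢ/Q.
τ₁ = 12.87/1.126 = 11.4298 h; τ₂ = 43.24/1.126 = 38.4014 h.
Solving the cascade with C₁(0)=C₂(0)=0 gives C₂(t) = C_in[1 − (τ₁ e^(−t/τ₁) − τ₂ e^(−t/τ₂))/(τ₁ − τ₂)].
At t = 63.73: e^(−t/τ₁) = 0.00378861, e^(−t/τ₂) = 0.190220.
C₂ = 2.189·[1 − (11.4298·0.00378861 − 38.4014·0.190220)/(-26.9716)] = 2.189·0.730775 = 1.59967 mg/L.

1.600 mg/L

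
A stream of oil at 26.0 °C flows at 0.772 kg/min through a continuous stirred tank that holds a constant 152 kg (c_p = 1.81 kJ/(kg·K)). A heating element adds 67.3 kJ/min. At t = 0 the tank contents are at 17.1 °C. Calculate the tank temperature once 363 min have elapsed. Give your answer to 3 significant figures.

Unsteady energy balance on the tank contents: M c_p dT/dt = ṁ c_p (T_in − T) + 67.3.
τ = M/ṁ = 196.89 min; T_ss = T_in + Q̇/(ṁ c_p) = 26.0 + 67.3/(0.772·1.81) = 74.164 °C.
Solution: T(t) = T_ss + (T₀ − T_ss) e^(−t/τ).
T(363) = 74.164 + (-57.064)·e^(−363/196.89) = 74.164 + (-57.064)·0.15824 = 65.134 °C.

65.1 °C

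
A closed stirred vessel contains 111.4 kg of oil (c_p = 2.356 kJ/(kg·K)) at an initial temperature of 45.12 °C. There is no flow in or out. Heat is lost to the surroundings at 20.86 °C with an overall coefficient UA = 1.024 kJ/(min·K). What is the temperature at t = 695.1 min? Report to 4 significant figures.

M c_p dT/dt = −UA(T − T_amb).
dT/dt = (T_ss − T)/τ with T_ss = T_amb = 20.8600 °C, τ = M c_p/UA = 111.4·2.356/1.024 = 256.307 min.
Integrating: T(t) = T_ss + (T₀ − T_ss) e^(−t/τ).
T(695.1) = 20.8600 + (24.2600)·0.0664051 = 22.4710 °C.

22.47 °C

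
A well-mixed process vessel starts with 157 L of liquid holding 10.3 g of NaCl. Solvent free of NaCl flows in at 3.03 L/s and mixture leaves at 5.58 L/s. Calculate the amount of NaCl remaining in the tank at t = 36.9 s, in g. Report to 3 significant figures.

1.39 g

Total volume: dV/dt = Q_in − Q_out = -2.5500 L/s, so V(t) = 157 − 2.5500 t and V(36.9) = 62.905 L.
No NaCl enters, so dm/dt = −Q_out · (m/V).
dm/m = −Q_out dt/(V₀ − 2.5500 t); integrating gives ln(m/m₀) = −(Q_out/(Q_in−Q_out)) ln(V/V₀).
m = m₀ (V₀/V)^(Q_out/(Q_in−Q_out)) = 10.3 × (157/62.905)^(-2.1882) = 1.3920 g.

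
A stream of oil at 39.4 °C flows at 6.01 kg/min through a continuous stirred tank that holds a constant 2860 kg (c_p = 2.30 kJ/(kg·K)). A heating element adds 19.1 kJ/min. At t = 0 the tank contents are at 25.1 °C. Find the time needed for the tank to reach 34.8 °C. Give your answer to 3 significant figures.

459 min

M c_p dT/dt = ṁ c_p (T_in − T) + Q̇.
τ = M/ṁ = 475.87 min; T_ss = T_in + Q̇/(ṁ c_p) = 40.782 °C.
T(t) = T_ss + (T₀ − T_ss) e^(−t/τ). Set T = 34.8:
e^(−t/τ) = (34.8 − 40.782)/(25.1 − 40.782) = 0.38145
t = −475.87 · ln(0.38145) = 458.64 min.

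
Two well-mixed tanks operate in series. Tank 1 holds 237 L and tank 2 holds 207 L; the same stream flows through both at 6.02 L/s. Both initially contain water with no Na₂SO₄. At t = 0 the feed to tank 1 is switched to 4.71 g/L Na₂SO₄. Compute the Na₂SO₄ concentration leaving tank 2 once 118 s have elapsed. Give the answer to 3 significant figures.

Species balance on tank i: dCᵢ/dt = (Cᵢ₋₁ − Cᵢ)/τᵢ with τᵢ = Vᵢ/Q.
τ₁ = 237/6.02 = 39.369 s; τ₂ = 207/6.02 = 34.385 s.
Solving the cascade with C₁(0)=C₂(0)=0 gives C₂(t) = C_in[1 − (τ₁ e^(−t/τ₁) − τ₂ e^(−t/τ₂))/(τ₁ − τ₂)].
At t = 118: e^(−t/τ₁) = 0.049922, e^(−t/τ₂) = 0.032332.
C₂ = 4.71·[1 − (39.369·0.049922 − 34.385·0.032332)/(4.9834)] = 4.71·0.82871 = 3.9032 g/L.

3.90 g/L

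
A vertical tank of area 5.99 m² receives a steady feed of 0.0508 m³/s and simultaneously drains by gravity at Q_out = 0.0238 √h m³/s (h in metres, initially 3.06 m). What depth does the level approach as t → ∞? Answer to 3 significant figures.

4.56 m

Volume balance on the tank: A dh/dt = Q_in − 0.0238 √h. At steady state dh/dt = 0:
Q_in = 0.0238 √h_ss ⇒ √h_ss = 0.0508/0.0238 = 2.1345.
h_ss = 2.1345² = 4.5559 m. (Since h₀ = 3.06 m < h_ss, the level will rise toward this value.)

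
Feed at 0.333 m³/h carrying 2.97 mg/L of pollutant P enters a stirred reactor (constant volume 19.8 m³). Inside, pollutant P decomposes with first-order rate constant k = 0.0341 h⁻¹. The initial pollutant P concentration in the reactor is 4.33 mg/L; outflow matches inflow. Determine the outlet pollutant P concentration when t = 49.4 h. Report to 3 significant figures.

1.25 mg/L

V dC/dt = Q(C_in − C) − k V C.
dC/dt = (Q/V) C_in − (Q/V + k) C; effective rate a = Q/V + k = 0.016818 + 0.0341 = 0.050918 h⁻¹.
C_ss = Q C_in/(Q + kV) = 0.98099 mg/L; C(t) = C_ss + (C₀ − C_ss) e^(−a t).
C(49.4) = 0.98099 + (3.3490)·e^(−0.050918·49.4) = 0.98099 + (3.3490)·0.080834 = 1.2517 mg/L.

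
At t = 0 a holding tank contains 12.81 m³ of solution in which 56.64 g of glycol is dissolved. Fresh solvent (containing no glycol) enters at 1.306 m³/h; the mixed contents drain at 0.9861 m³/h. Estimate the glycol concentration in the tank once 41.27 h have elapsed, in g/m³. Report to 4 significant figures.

0.2453 g/m³

Total volume: dV/dt = Q_in − Q_out = 0.319900 m³/h, so V(t) = 12.81 + 0.319900 t and V(41.27) = 26.0123 m³.
Species balance (pure solvent in): dm/dt = −Q_out · m/V(t).
dm/m = −Q_out dt/(V₀ + 0.319900 t); integrating gives ln(m/m₀) = −(Q_out/(Q_in−Q_out)) ln(V/V₀).
m = m₀ (V₀/V)^(Q_out/(Q_in−Q_out)) = 56.64 × (12.81/26.0123)^(3.08253) = 6.38041 g.
C = m/V = 6.38041/26.0123 = 0.245284 g/m³.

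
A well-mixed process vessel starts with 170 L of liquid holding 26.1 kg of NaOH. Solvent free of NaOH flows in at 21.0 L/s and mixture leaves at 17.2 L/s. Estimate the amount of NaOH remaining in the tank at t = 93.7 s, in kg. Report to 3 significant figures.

Let m(t) be the amount of NaOH. Volume: V(t) = V₀ + (Q_in − Q_out) t = 170 + 3.8000 t; V(93.7) = 526.06 L.
Species balance (pure solvent in): dm/dt = −Q_out · m/V(t).
Separate: dm/m = −Q_out dt/V(t) ⇒ ln(m/m₀) = −(Q_out/(Q_in−Q_out)) ln(V/V₀).
m = m₀ (V₀/V)^(Q_out/(Q_in−Q_out)) = 26.1 × (170/526.06)^(4.5263) = 0.15707 kg.

0.157 kg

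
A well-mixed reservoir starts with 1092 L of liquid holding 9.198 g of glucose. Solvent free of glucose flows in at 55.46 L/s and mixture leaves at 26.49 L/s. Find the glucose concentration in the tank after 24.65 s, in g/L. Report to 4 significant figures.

0.003215 g/L

Let m(t) be the amount of glucose. Volume: V(t) = V₀ + (Q_in − Q_out) t = 1092 + 28.9700 t; V(24.65) = 1806.11 L.
No glucose enters, so dm/dt = −Q_out · (m/V).
Separate: dm/m = −Q_out dt/V(t) ⇒ ln(m/m₀) = −(Q_out/(Q_in−Q_out)) ln(V/V₀).
m = m₀ (V₀/V)^(Q_out/(Q_in−Q_out)) = 9.198 × (1092/1806.11)^(0.914394) = 5.80602 g.
C = m/V = 5.80602/1806.11 = 0.00321465 g/L.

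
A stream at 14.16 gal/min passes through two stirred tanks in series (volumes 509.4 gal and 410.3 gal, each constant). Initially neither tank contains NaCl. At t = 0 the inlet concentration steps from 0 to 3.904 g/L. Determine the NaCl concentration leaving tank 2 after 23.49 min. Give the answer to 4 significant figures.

0.6445 g/L

Species balance on tank i: dCᵢ/dt = (Cᵢ₋₁ − Cᵢ)/τᵢ with τᵢ = Vᵢ/Q.
τ₁ = 509.4/14.16 = 35.9746 min; τ₂ = 410.3/14.16 = 28.9760 min.
Solving the cascade with C₁(0)=C₂(0)=0 gives C₂(t) = C_in[1 − (τ₁ e^(−t/τ₁) − τ₂ e^(−t/τ₂))/(τ₁ − τ₂)].
At t = 23.49: e^(−t/τ₁) = 0.520502, e^(−t/τ₂) = 0.444560.
C₂ = 3.904·[1 − (35.9746·0.520502 − 28.9760·0.444560)/(6.99859)] = 3.904·0.165075 = 0.644454 g/L.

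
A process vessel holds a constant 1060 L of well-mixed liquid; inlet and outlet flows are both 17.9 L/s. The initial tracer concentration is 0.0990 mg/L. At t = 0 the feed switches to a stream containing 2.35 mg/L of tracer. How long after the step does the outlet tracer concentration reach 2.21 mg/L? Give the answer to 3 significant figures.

Accumulation = in − out for the solute gives V dC/dt = Q(C_in − C), so τ = V/Q = 59.218 s.
C(t) = C_in + (C₀ − C_in) e^(−t/τ). Set C = 2.21 and solve for t:
e^(−t/τ) = (C − C_in)/(C₀ − C_in) = (2.21 − 2.35)/(0.0990 − 2.35) = 0.062195
t = −τ ln(…) = 59.218 × 2.7775 = 164.48 s.

164 s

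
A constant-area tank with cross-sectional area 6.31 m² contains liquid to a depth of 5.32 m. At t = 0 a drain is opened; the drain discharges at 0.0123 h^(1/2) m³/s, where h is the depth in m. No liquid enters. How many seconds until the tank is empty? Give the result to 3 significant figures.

2370 s

With no inflow, A dh/dt = −0.0123 √h.
∫ h^(−1/2) dh = −(0.0123/A) ∫ dt, giving 2√h = 2√h₀ − (0.0123/A) t.
Set h = 0: 2√h₀ = (0.0123/A) t_empty ⇒ t_empty = 2A√h₀/0.0123.
t_empty = 2·6.31·√5.32/0.0123 = 12.620·2.3065/0.0123 = 2366.5 s.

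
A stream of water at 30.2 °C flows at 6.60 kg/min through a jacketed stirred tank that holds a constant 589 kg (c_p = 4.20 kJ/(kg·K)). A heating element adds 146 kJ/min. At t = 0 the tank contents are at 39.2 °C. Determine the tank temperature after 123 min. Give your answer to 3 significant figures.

M c_p dT/dt = ṁ c_p (T_in − T) + Q̇.
τ = M/ṁ = 89.242 min; T_ss = T_in + Q̇/(ṁ c_p) = 30.2 + 146/(6.60·4.20) = 35.467 °C.
Solution: T(t) = T_ss + (T₀ − T_ss) e^(−t/τ).
T(123) = 35.467 + (3.7330)·e^(−123/89.242) = 35.467 + (3.7330)·0.25201 = 36.408 °C.

36.4 °C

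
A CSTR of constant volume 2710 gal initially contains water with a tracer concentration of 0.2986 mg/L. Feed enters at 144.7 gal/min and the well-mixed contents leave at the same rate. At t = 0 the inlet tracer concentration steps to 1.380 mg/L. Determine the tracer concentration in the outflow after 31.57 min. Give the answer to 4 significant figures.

Transient balance on the dissolved component: V dC/dt = Q(C_in − C).
Time constant τ = V/Q = 2710/144.7 = 18.7284 min.
This is linear first-order; C(t) = C_in + (C₀ − C_in) e^(−t/τ).
C(31.57) = 1.380 + (0.2986 − 1.380)·e^(−31.57/18.7284) = 1.380 + (-1.08140)·0.185319 = 1.17960 mg/L.

1.180 mg/L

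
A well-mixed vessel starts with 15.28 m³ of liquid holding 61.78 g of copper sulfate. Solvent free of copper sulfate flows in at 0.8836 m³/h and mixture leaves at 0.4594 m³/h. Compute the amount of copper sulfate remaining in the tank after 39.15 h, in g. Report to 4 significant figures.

Total volume: dV/dt = Q_in − Q_out = 0.424200 m³/h, so V(t) = 15.28 + 0.424200 t and V(39.15) = 31.8874 m³.
No copper sulfate enters, so dm/dt = −Q_out · (m/V).
Separate: dm/m = −Q_out dt/V(t) ⇒ ln(m/m₀) = −(Q_out/(Q_in−Q_out)) ln(V/V₀).
m = m₀ (V₀/V)^(Q_out/(Q_in−Q_out)) = 61.78 × (15.28/31.8874)^(1.08298) = 27.8510 g.

27.85 g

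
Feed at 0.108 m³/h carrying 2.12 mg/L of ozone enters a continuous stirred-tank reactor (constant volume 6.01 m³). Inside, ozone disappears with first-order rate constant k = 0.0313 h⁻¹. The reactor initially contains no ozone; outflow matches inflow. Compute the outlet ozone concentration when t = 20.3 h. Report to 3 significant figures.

Species balance: V dC/dt = Q C_in − Q C − k V C.
dC/dt = (Q/V) C_in − (Q/V + k) C; effective rate a = Q/V + k = 0.017970 + 0.0313 = 0.049270 h⁻¹.
C_ss = Q C_in/(Q + kV) = 0.77322 mg/L; C(t) = C_ss + (C₀ − C_ss) e^(−a t).
C(20.3) = 0.77322 + (-0.77322)·e^(−0.049270·20.3) = 0.77322 + (-0.77322)·0.36781 = 0.48882 mg/L.

0.489 mg/L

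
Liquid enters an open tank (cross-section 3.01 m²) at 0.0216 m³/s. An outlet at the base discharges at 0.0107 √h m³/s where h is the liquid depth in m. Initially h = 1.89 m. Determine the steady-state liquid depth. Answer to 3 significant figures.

4.08 m

Level balance: A dh/dt = 0.0216 − 0.0107 √h. Setting dh/dt = 0:
Q_in = 0.0107 √h_ss ⇒ √h_ss = 0.0216/0.0107 = 2.0187.
h_ss = 2.0187² = 4.0751 m. (Since h₀ = 1.89 m < h_ss, the level will rise toward this value.)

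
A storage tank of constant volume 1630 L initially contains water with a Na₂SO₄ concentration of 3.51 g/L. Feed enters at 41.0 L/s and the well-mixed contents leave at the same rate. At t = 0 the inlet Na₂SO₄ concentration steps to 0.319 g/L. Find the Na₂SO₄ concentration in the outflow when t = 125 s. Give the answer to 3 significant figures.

0.457 g/L

Species balance on the tank: V dC/dt = Q(C_in − C).
Time constant τ = V/Q = 1630/41.0 = 39.756 s.
Solution: C(t) = C_in + (C₀ − C_in) e^(−t/τ).
C(125) = 0.319 + (3.51 − 0.319)·e^(−125/39.756) = 0.319 + (3.1910)·0.043103 = 0.45654 g/L.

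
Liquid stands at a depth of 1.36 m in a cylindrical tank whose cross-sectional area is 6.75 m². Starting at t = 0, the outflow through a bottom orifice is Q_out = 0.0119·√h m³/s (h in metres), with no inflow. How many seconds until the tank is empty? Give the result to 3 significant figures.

1320 s

With no inflow, A dh/dt = −0.0119 √h.
This is separable: 2 d(√h)/dt = −0.0119/A, so √h = √h₀ − (0.0119/(2A)) t.
Set h = 0: 2√h₀ = (0.0119/A) t_empty ⇒ t_empty = 2A√h₀/0.0119.
t_empty = 2·6.75·√1.36/0.0119 = 13.500·1.1662/0.0119 = 1323.0 s.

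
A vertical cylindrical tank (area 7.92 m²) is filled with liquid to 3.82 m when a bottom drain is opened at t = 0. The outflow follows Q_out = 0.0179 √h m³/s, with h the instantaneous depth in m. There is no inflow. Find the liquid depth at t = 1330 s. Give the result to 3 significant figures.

0.204 m

Volume balance on the tank: A dh/dt = −0.0179 √h.
This is separable: 2 d(√h)/dt = −0.0179/A, so √h = √h₀ − (0.0179/(2A)) t.
√h = √3.82 − 0.0179·1330/(2·7.92) = 1.9545 − 1.5030 = 0.45151.
h = 0.45151² = 0.20387 m.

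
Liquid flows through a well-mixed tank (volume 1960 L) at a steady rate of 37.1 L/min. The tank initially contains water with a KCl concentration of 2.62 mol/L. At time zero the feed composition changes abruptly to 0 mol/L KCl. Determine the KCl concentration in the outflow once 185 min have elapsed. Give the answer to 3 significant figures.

Species balance on the tank: V dC/dt = Q(C_in − C).
Rewrite as dC/dt + C/τ = C_in/τ, τ = V/Q = 52.830 min.
Integrating: C(t) = C_in + (C₀ − C_in) e^(−t/τ).
C(185) = 0 + (2.62 − 0)·e^(−185/52.830) = 0 + (2.6200)·0.030144 = 0.078976 mol/L.

0.0790 mol/L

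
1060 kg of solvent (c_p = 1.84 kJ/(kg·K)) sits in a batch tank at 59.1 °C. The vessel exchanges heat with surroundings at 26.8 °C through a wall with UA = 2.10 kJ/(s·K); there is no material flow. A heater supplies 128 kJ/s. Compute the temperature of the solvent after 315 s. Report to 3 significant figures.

Lumped-capacitance energy balance: M c_p dT/dt = UA(T_amb − T) + Q̇.
dT/dt = (T_ss − T)/τ with T_ss = T_amb + Q̇/UA = 26.8 + 128/2.10 = 87.752 °C, τ = M c_p/UA = 1060·1.84/2.10 = 928.76 s.
This is linear first-order; T(t) = T_ss + (T₀ − T_ss) e^(−t/τ).
T(315) = 87.752 + (-28.652)·0.71237 = 67.341 °C.

67.3 °C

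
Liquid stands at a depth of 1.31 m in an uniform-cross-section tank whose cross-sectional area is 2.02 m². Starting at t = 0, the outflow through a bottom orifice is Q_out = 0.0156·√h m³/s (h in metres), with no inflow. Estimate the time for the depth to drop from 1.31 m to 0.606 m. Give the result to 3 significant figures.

94.8 s

A dh/dt = −Q_out = −0.0156 √h.
This is separable: 2 d(√h)/dt = −0.0156/A, so √h = √h₀ − (0.0156/(2A)) t.
t = 2A(√h₀ − √h)/0.0156 = 2·2.02·(√1.31 − √0.606)/0.0156
  = 4.0400 × (1.1446 − 0.77846) / 0.0156 = 94.809 s.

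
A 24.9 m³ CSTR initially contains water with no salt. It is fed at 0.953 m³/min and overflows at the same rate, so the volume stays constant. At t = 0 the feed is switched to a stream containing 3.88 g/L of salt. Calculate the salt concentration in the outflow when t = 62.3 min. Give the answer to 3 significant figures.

Transient balance on the dissolved component: V dC/dt = Q(C_in − C).
Time constant τ = V/Q = 24.9/0.953 = 26.128 min.
C approaches C_in exponentially: C(t) = C_in + (C₀ − C_in) e^(−t/τ).
C(62.3) = 3.88 + (0 − 3.88)·e^(−62.3/26.128) = 3.88 + (-3.8800)·0.092143 = 3.5225 g/L.

3.52 g/L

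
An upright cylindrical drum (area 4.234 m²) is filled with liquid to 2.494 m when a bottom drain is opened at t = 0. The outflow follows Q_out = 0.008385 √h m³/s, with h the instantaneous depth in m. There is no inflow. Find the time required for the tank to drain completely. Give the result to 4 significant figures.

1595 s

Volume balance on the tank: A dh/dt = −0.008385 √h.
This is separable: 2 d(√h)/dt = −0.008385/A, so √h = √h₀ − (0.008385/(2A)) t.
Set h = 0: 2√h₀ = (0.008385/A) t_empty ⇒ t_empty = 2A√h₀/0.008385.
t_empty = 2·4.234·√2.494/0.008385 = 8.46800·1.57924/0.008385 = 1594.87 s.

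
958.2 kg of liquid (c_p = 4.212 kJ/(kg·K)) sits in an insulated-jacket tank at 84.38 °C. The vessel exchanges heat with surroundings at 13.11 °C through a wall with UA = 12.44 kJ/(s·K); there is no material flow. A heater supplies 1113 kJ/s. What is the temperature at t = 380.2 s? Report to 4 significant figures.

M c_p dT/dt = −UA(T − T_amb) + Q̇.
dT/dt = (T_ss − T)/τ with T_ss = T_amb + Q̇/UA = 13.11 + 1113/12.44 = 102.579 °C, τ = M c_p/UA = 958.2·4.212/12.44 = 324.432 s.
Solution: T(t) = T_ss + (T₀ − T_ss) e^(−t/τ).
T(380.2) = 102.579 + (-18.1995)·0.309780 = 96.9416 °C.

96.94 °C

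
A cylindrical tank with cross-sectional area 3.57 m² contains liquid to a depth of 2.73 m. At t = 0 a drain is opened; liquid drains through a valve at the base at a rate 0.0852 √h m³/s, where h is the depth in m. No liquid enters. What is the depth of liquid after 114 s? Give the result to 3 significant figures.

0.0852 m

Unsteady balance on liquid volume: A dh/dt = −0.0852 √h.
This is separable: 2 d(√h)/dt = −0.0852/A, so √h = √h₀ − (0.0852/(2A)) t.
√h = √2.73 − 0.0852·114/(2·3.57) = 1.6523 − 1.3603 = 0.29194.
h = 0.29194² = 0.085226 m.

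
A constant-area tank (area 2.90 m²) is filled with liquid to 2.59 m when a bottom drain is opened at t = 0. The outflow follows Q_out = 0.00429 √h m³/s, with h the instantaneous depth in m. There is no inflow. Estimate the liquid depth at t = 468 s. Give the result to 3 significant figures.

1.60 m

Accumulation of liquid (constant cross-section A): A dh/dt = −0.00429 √h.
∫ h^(−1/2) dh = −(0.00429/A) ∫ dt, giving 2√h = 2√h₀ − (0.00429/A) t.
√h = √2.59 − 0.00429·468/(2·2.90) = 1.6093 − 0.34616 = 1.2632.
h = 1.2632² = 1.5956 m.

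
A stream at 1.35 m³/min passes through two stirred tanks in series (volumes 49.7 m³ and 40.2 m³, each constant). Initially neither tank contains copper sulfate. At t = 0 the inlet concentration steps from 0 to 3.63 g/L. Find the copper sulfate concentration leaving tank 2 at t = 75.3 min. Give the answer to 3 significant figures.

Species balance on tank i: dCᵢ/dt = (Cᵢ₋₁ − Cᵢ)/τᵢ with τᵢ = Vᵢ/Q.
τ₁ = 49.7/1.35 = 36.815 min; τ₂ = 40.2/1.35 = 29.778 min.
Tank 1: C₁ = C_in(1 − e^(−t/τ₁)). Tank 2 (τ₁ ≠ τ₂): C₂ = C_in[1 − (τ₁ e^(−t/τ₁) − τ₂ e^(−t/τ₂))/(τ₁ − τ₂)].
At t = 75.3: e^(−t/τ₁) = 0.12933, e^(−t/τ₂) = 0.079760.
C₂ = 3.63·[1 − (36.815·0.12933 − 29.778·0.079760)/(7.0370)] = 3.63·0.66090 = 2.3991 g/L.

2.40 g/L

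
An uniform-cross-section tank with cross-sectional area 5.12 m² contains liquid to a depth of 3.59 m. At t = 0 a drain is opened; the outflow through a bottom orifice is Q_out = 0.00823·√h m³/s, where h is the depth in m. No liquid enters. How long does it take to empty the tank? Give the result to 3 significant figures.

With no inflow, A dh/dt = −0.00823 √h.
This is separable: 2 d(√h)/dt = −0.00823/A, so √h = √h₀ − (0.00823/(2A)) t.
Set h = 0: 2√h₀ = (0.00823/A) t_empty ⇒ t_empty = 2A√h₀/0.00823.
t_empty = 2·5.12·√3.59/0.00823 = 10.240·1.8947/0.00823 = 2357.5 s.

2360 s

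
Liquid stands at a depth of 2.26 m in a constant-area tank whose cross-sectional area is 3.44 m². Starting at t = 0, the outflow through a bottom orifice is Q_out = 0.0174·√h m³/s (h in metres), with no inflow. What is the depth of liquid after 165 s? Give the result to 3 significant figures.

1.18 m

With no inflow, A dh/dt = −0.0174 √h.
Separate and integrate: 2(√h − √h₀) = −(0.0174/A) t.
√h = √2.26 − 0.0174·165/(2·3.44) = 1.5033 − 0.41730 = 1.0860.
h = 1.0860² = 1.1795 m.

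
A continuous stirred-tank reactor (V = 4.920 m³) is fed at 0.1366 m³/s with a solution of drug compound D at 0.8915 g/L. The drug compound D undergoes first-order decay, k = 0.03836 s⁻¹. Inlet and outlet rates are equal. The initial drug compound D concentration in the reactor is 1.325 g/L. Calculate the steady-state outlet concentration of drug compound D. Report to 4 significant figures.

0.3743 g/L

Accumulation = in − out − consumed: V dC/dt = Q C_in − Q C − k V C.
Steady state (dC/dt = 0): C_ss = Q C_in/(Q + kV) = C_in/(1 + kV/Q).
C_ss = 0.1366·0.8915/(0.1366 + 0.03836·4.920) = 0.121779/0.325331 = 0.374323 g/L.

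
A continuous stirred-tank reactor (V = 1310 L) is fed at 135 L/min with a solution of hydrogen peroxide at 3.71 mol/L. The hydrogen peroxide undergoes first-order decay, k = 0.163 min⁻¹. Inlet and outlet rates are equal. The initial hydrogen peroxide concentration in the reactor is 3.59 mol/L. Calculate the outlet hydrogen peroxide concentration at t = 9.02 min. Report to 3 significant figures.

Species balance: V dC/dt = Q C_in − Q C − k V C.
This is linear with rate a = Q/V + k = 0.26605 min⁻¹.
C_ss = Q C_in/(Q + kV) = 1.4370 mol/L; C(t) = C_ss + (C₀ − C_ss) e^(−a t).
C(9.02) = 1.4370 + (2.1530)·e^(−0.26605·9.02) = 1.4370 + (2.1530)·0.090736 = 1.6324 mol/L.

1.63 mol/L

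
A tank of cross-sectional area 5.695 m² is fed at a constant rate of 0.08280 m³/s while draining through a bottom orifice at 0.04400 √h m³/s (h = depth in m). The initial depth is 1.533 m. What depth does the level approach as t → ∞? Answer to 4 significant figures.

Level balance: A dh/dt = 0.08280 − 0.04400 √h. Setting dh/dt = 0:
Q_in = 0.04400 √h_ss ⇒ √h_ss = 0.08280/0.04400 = 1.88182.
h_ss = 1.88182² = 3.54124 m. (Since h₀ = 1.533 m < h_ss, the level will rise toward this value.)

3.541 m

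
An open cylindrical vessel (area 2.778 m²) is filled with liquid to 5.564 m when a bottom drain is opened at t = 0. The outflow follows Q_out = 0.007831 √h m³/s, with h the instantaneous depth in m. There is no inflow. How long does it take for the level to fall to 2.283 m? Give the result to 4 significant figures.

With no inflow, A dh/dt = −0.007831 √h.
This is separable: 2 d(√h)/dt = −0.007831/A, so √h = √h₀ − (0.007831/(2A)) t.
t = 2A(√h₀ − √h)/0.007831 = 2·2.778·(√5.564 − √2.283)/0.007831
  = 5.55600 × (2.35881 − 1.51096) / 0.007831 = 601.542 s.

601.5 s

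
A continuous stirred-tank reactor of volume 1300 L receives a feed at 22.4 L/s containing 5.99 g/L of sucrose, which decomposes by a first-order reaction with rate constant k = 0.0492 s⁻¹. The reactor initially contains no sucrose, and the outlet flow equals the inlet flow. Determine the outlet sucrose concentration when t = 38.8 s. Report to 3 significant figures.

1.44 g/L

V dC/dt = Q(C_in − C) − k V C.
This is linear with rate a = Q/V + k = 0.066431 s⁻¹.
C_ss = Q C_in/(Q + kV) = 1.5537 g/L; C(t) = C_ss + (C₀ − C_ss) e^(−a t).
C(38.8) = 1.5537 + (-1.5537)·e^(−0.066431·38.8) = 1.5537 + (-1.5537)·0.075963 = 1.4357 g/L.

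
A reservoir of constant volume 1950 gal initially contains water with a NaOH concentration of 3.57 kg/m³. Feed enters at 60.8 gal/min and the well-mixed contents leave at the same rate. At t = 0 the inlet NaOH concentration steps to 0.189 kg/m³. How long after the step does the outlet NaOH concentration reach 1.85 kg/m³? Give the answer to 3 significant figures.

22.8 min

Unsteady species balance (constant V, well mixed): V dC/dt = Q(C_in − C), so τ = V/Q = 32.072 min.
C(t) = C_in + (C₀ − C_in) e^(−t/τ). Set C = 1.85 and solve for t:
e^(−t/τ) = (C − C_in)/(C₀ − C_in) = (1.85 − 0.189)/(3.57 − 0.189) = 0.49127
t = −τ ln(…) = 32.072 × 0.71075 = 22.795 min.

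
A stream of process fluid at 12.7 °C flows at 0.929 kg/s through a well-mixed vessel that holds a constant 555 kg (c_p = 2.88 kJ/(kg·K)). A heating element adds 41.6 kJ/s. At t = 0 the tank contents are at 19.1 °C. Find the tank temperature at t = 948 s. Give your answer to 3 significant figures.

M c_p dT/dt = ṁ c_p (T_in − T) + Q̇.
Rearrange: dT/dt = (T_ss − T)/τ with τ = M/ṁ = 597.42 s and T_ss = T_in + Q̇/(ṁ c_p) = 28.248 °C.
Solution: T(t) = T_ss + (T₀ − T_ss) e^(−t/τ).
T(948) = 28.248 + (-9.1484)·e^(−948/597.42) = 28.248 + (-9.1484)·0.20457 = 26.377 °C.

26.4 °C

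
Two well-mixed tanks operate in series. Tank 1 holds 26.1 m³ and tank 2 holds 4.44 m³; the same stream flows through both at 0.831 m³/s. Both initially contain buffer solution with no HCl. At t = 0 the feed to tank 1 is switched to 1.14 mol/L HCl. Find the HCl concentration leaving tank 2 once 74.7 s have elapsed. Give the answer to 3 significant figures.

1.01 mol/L

Each tank obeys Vᵢ dCᵢ/dt = Q(Cᵢ₋₁ − Cᵢ), so τᵢ = Vᵢ/Q.
τ₁ = 26.1/0.831 = 31.408 s; τ₂ = 4.44/0.831 = 5.3430 s.
Solving the cascade with C₁(0)=C₂(0)=0 gives C₂(t) = C_in[1 − (τ₁ e^(−t/τ₁) − τ₂ e^(−t/τ₂))/(τ₁ − τ₂)].
At t = 74.7: e^(−t/τ₁) = 0.092701, e^(−t/τ₂) = 8.4747e-07.
C₂ = 1.14·[1 − (31.408·0.092701 − 5.3430·8.4747e-07)/(26.065)] = 1.14·0.88830 = 1.0127 mol/L.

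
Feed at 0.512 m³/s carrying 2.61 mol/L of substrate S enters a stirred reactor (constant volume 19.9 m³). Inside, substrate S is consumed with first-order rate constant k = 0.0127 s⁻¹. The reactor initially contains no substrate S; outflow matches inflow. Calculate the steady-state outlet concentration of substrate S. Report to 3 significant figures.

1.75 mol/L

Accumulation = in − out − consumed: V dC/dt = Q C_in − Q C − k V C.
Steady state (dC/dt = 0): C_ss = Q C_in/(Q + kV) = C_in/(1 + kV/Q).
C_ss = 0.512·2.61/(0.512 + 0.0127·19.9) = 1.3363/0.76473 = 1.7474 mol/L.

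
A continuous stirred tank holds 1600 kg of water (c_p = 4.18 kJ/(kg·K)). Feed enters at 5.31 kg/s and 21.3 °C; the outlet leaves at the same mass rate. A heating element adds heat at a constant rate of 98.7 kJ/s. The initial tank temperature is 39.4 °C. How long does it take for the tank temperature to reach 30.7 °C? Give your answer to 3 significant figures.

306 s

M c_p dT/dt = ṁ c_p (T_in − T) + Q̇.
τ = M/ṁ = 301.32 s; T_ss = T_in + Q̇/(ṁ c_p) = 25.747 °C.
T(t) = T_ss + (T₀ − T_ss) e^(−t/τ). Set T = 30.7:
e^(−t/τ) = (30.7 − 25.747)/(39.4 − 25.747) = 0.36279
t = −301.32 · ln(0.36279) = 305.52 s.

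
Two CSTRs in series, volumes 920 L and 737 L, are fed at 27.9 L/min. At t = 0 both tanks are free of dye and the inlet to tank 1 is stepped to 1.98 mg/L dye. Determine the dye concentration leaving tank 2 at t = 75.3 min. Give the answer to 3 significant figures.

Time constants: τᵢ = Vᵢ/Q for each well-mixed tank.
τ₁ = 920/27.9 = 32.975 min; τ₂ = 737/27.9 = 26.416 min.
Tank 1: C₁ = C_in(1 − e^(−t/τ₁)). Tank 2 (τ₁ ≠ τ₂): C₂ = C_in[1 − (τ₁ e^(−t/τ₁) − τ₂ e^(−t/τ₂))/(τ₁ − τ₂)].
At t = 75.3: e^(−t/τ₁) = 0.10192, e^(−t/τ₂) = 0.057811.
C₂ = 1.98·[1 − (32.975·0.10192 − 26.416·0.057811)/(6.5591)] = 1.98·0.72043 = 1.4265 mg/L.

1.43 mg/L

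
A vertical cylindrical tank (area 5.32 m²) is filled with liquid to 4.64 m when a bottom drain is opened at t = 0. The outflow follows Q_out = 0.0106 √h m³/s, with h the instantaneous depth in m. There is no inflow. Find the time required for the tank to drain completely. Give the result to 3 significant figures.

2160 s

Unsteady balance on liquid volume: A dh/dt = −0.0106 √h.
∫ h^(−1/2) dh = −(0.0106/A) ∫ dt, giving 2√h = 2√h₀ − (0.0106/A) t.
Tank is empty when √h = 0: t_empty = 2A√h₀/0.0106.
t_empty = 2·5.32·√4.64/0.0106 = 10.640·2.1541/0.0106 = 2162.2 s.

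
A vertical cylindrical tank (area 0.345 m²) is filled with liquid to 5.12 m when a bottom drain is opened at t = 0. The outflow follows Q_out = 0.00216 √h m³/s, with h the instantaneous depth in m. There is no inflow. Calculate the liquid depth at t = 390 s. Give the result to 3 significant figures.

1.09 m

A dh/dt = −Q_out = −0.00216 √h.
∫ h^(−1/2) dh = −(0.00216/A) ∫ dt, giving 2√h = 2√h₀ − (0.00216/A) t.
√h = √5.12 − 0.00216·390/(2·0.345) = 2.2627 − 1.2209 = 1.0419.
h = 1.0419² = 1.0855 m.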